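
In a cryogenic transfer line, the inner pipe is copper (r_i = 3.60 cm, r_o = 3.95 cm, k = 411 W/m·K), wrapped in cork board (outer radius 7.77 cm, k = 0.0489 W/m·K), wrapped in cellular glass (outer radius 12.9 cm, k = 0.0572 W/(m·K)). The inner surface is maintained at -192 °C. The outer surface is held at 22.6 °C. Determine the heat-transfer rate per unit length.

Series thermal resistances, inner to outer:
  R'_copper = ln(0.0395/0.0360)/(2πk) = 0.09278/(2π·411) = 3.593×10^-5 m·K/W
  R'_cork board = ln(0.0777/0.0395)/(2πk) = 0.6766/(2π·0.0489) = 2.202 m·K/W
  R'_cellular glass = ln(0.129/0.0777)/(2πk) = 0.5070/(2π·0.0572) = 1.411 m·K/W
ΣR = 3.593×10^-5 + 2.202 + 1.411 = 3.613 m·K/W
Q' = ΔT/ΣR = (-192 °C − 22.6 °C)/3.613 = -59.4 W/m
(Negative Q' ⇒ heat flows inward; heat gain = 59.4 W/m.)

Q' = 59.4 W/m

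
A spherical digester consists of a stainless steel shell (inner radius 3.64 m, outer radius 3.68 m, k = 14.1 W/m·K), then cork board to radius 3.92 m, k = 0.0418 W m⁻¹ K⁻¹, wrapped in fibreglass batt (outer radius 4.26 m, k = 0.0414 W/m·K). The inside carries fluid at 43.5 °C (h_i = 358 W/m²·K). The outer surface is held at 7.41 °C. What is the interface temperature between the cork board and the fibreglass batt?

T = 27.3 °C

Treat each layer as a resistance in series:
  R_conv,in = 1/(4πr²h) = 1/(4π·3.64²·358) = 1.678×10^-5 K/W
  R_stainless steel = (1/3.64 − 1/3.68)/(4πk) = 0.002986/(4π·14.1) = 1.685×10^-5 K/W
  R_cork board = (1/3.68 − 1/3.92)/(4πk) = 0.01664/(4π·0.0418) = 0.03167 K/W
  R_fibreglass batt = (1/3.92 − 1/4.26)/(4πk) = 0.02036/(4π·0.0414) = 0.03914 K/W
ΣR = 1.678×10^-5 + 1.685×10^-5 + 0.03167 + 0.03914 = 0.07084 K/W
Q = ΔT/ΣR = (43.5 °C − 7.41 °C)/0.07084 = 509.5 W
From the inner boundary to the cork board/fibreglass batt interface, ΣR_partial = 0.03170 K/W.
T_interface = T_in − Q·ΣR_partial = 43.5 °C − (509.5)(0.03170) = 27.3 °C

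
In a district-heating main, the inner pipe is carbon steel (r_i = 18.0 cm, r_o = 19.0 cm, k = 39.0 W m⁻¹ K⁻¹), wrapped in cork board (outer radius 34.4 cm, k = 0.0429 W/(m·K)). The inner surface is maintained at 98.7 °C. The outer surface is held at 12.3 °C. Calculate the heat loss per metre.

Treat each layer as a resistance in series:
  R'_carbon steel = ln(0.190/0.180)/(2πk) = 0.05407/(2π·39.0) = 2.206×10^-4 m·K/W
  R'_cork board = ln(0.344/0.190)/(2πk) = 0.5936/(2π·0.0429) = 2.202 m·K/W
ΣR = 2.206×10^-4 + 2.202 = 2.202 m·K/W
Q' = ΔT/ΣR = (98.7 °C − 12.3 °C)/2.202 = 39.2 W/m

Q' = 39.2 W/m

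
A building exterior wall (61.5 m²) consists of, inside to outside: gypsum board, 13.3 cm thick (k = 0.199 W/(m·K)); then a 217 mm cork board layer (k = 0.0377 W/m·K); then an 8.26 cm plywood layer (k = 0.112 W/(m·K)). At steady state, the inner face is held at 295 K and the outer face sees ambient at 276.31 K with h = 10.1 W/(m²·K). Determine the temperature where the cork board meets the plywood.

Resistance network (inner→outer):
  R_gypsum board = L/(kA) = 0.133/(0.199·61.5) = 0.01087 K/W
  R_cork board = L/(kA) = 0.217/(0.0377·61.5) = 0.09359 K/W
  R_plywood = L/(kA) = 0.0826/(0.112·61.5) = 0.01199 K/W
  R_conv,out = 1/(hA) = 1/(10.1·61.5) = 0.001610 K/W
ΣR = 0.01087 + 0.09359 + 0.01199 + 0.001610 = 0.1181 K/W
Q = ΔT/ΣR = (295 K − 276.31 K)/0.1181 = 158.3 W
From the inner boundary to the cork board/plywood interface, ΣR_partial = 0.1045 K/W.
T_interface = T_in − Q·ΣR_partial = 295 K − (158.3)(0.1045) = 278.46 K

T = 278.46 K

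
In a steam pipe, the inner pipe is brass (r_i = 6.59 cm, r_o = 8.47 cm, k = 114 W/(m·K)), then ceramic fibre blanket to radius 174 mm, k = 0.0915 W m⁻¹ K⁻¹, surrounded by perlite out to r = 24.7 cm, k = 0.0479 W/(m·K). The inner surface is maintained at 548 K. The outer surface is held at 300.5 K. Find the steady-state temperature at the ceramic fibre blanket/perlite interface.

Series thermal resistances, inner to outer:
  R'_brass = ln(0.0847/0.0659)/(2πk) = 0.2510/(2π·114) = 3.504×10^-4 m·K/W
  R'_ceramic fibre blanket = ln(0.174/0.0847)/(2πk) = 0.7199/(2π·0.0915) = 1.252 m·K/W
  R'_perlite = ln(0.247/0.174)/(2πk) = 0.3503/(2π·0.0479) = 1.164 m·K/W
ΣR = 3.504×10^-4 + 1.252 + 1.164 = 2.416 m·K/W
Q' = ΔT/ΣR = (548 K − 300.5 K)/2.416 = 102.4 W/m
From the inner boundary to the ceramic fibre blanket/perlite interface, ΣR_partial = 1.252 m·K/W.
T_interface = T_in − Q'·ΣR_partial = 548 K − (102.4)(1.252) = 420 K

T = 420 K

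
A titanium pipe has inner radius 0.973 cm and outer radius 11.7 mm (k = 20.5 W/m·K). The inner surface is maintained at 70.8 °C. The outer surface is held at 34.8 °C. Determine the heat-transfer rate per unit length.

Q' = 2πk·ΔT/ln(r₂/r₁) = 2π × 20.5 × 36 / ln(0.0117/0.00973) = 25100 W/m

Q' = 25100 W/m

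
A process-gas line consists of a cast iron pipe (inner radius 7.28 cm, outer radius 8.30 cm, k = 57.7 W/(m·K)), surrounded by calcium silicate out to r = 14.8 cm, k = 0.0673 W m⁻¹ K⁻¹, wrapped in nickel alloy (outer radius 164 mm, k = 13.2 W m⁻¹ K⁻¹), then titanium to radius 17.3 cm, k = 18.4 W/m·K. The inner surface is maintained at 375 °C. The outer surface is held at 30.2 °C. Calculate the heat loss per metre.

Resistance network (inner→outer):
  R'_cast iron = ln(0.0830/0.0728)/(2πk) = 0.1311/(2π·57.7) = 3.617×10^-4 m·K/W
  R'_calcium silicate = ln(0.148/0.0830)/(2πk) = 0.5784/(2π·0.0673) = 1.368 m·K/W
  R'_nickel alloy = ln(0.164/0.148)/(2πk) = 0.1027/(2π·13.2) = 0.001238 m·K/W
  R'_titanium = ln(0.173/0.164)/(2πk) = 0.05343/(2π·18.4) = 4.621×10^-4 m·K/W
ΣR = 3.617×10^-4 + 1.368 + 0.001238 + 4.621×10^-4 = 1.370 m·K/W
Q' = ΔT/ΣR = (375 °C − 30.2 °C)/1.370 = 252 W/m

Q' = 252 W/m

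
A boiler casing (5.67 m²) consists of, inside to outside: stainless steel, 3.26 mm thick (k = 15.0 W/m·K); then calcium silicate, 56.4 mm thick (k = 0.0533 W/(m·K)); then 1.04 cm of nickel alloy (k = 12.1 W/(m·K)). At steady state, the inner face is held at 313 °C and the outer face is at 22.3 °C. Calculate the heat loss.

Series thermal resistances, inner to outer:
  R_stainless steel = L/(kA) = 0.00326/(15.0·5.67) = 3.833×10^-5 K/W
  R_calcium silicate = L/(kA) = 0.0564/(0.0533·5.67) = 0.1866 K/W
  R_nickel alloy = L/(kA) = 0.0104/(12.1·5.67) = 1.516×10^-4 K/W
ΣR = 3.833×10^-5 + 0.1866 + 1.516×10^-4 = 0.1868 K/W
Q = ΔT/ΣR = (313 °C − 22.3 °C)/0.1868 = 1560 W

Q = 1560 W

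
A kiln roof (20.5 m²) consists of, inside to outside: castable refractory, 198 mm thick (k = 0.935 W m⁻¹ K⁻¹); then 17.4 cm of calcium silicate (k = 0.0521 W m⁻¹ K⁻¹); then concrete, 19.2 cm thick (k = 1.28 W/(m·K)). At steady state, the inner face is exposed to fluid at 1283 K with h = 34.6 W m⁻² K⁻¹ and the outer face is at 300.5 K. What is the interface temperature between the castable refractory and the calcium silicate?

T = 1220 K

Treat each layer as a resistance in series:
  R_conv,in = 1/(hA) = 1/(34.6·20.5) = 0.001410 K/W
  R_castable refractory = L/(kA) = 0.198/(0.935·20.5) = 0.01033 K/W
  R_calcium silicate = L/(kA) = 0.174/(0.0521·20.5) = 0.1629 K/W
  R_concrete = L/(kA) = 0.192/(1.28·20.5) = 0.007317 K/W
ΣR = 0.001410 + 0.01033 + 0.1629 + 0.007317 = 0.1820 K/W
Q = ΔT/ΣR = (1283 K − 300.5 K)/0.1820 = 5398 W
From the inner boundary to the castable refractory/calcium silicate interface, ΣR_partial = 0.01174 K/W.
T_interface = T_in − Q·ΣR_partial = 1283 K − (5398)(0.01174) = 1220 K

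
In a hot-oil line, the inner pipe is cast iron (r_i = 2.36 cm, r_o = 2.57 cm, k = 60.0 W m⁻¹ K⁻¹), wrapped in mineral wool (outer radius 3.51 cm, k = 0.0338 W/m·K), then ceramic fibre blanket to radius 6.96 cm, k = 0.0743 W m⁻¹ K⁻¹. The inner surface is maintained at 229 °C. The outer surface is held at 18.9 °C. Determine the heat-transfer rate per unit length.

Q' = 71.6 W/m

Resistance network (inner→outer):
  R'_cast iron = ln(0.0257/0.0236)/(2πk) = 0.08524/(2π·60.0) = 2.261×10^-4 m·K/W
  R'_mineral wool = ln(0.0351/0.0257)/(2πk) = 0.3117/(2π·0.0338) = 1.468 m·K/W
  R'_ceramic fibre blanket = ln(0.0696/0.0351)/(2πk) = 0.6846/(2π·0.0743) = 1.466 m·K/W
ΣR = 2.261×10^-4 + 1.468 + 1.466 = 2.934 m·K/W
Q' = ΔT/ΣR = (229 °C − 18.9 °C)/2.934 = 71.6 W/m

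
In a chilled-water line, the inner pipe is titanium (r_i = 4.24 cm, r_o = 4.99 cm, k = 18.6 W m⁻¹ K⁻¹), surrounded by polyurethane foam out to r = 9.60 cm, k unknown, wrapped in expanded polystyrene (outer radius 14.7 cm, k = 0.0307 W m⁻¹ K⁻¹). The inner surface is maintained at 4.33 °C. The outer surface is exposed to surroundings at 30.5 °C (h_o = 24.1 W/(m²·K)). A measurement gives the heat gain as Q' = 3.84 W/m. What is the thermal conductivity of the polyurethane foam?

k = 0.0228 W/m·K

ΣR = ΔT/Q' = |4.33 − 30.5|/3.84 = 6.815 m·K/W
Known resistances:
  R'_titanium = ln(0.0499/0.0424)/(2πk) = 0.1629/(2π·18.6) = 0.001394 m·K/W
  R'_expanded polystyrene = ln(0.147/0.0960)/(2πk) = 0.4261/(2π·0.0307) = 2.209 m·K/W
  R'_conv,out = 1/(2πr h) = 1/(2π·0.147·24.1) = 0.04492 m·K/W
R_polyurethane foam = ΣR − ΣR_known = 6.815 − 2.255 = 4.560 m·K/W
ln(r₂/r₁)/(2πk) = 4.560 ⇒ k = 0.6543/(2π·4.560) = 0.0228 W/m·K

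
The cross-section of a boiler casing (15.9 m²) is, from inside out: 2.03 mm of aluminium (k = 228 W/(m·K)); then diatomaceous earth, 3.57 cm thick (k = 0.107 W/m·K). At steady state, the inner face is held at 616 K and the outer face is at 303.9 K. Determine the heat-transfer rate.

Q = 14.9 kW

Series thermal resistances, inner to outer:
  R_aluminium = L/(kA) = 0.00203/(228·15.9) = 5.600×10^-7 K/W
  R_diatomaceous earth = L/(kA) = 0.0357/(0.107·15.9) = 0.02098 K/W
ΣR = 5.600×10^-7 + 0.02098 = 0.02098 K/W
Q = ΔT/ΣR = (616 K − 303.9 K)/0.02098 = 14900 W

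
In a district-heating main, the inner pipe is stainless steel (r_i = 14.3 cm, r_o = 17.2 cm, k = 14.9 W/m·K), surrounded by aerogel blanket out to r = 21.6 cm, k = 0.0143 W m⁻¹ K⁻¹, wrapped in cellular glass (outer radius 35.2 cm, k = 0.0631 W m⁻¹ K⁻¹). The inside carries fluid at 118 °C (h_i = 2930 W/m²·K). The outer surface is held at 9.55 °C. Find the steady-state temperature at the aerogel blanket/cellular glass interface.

Series thermal resistances, inner to outer:
  R'_conv,in = 1/(2πr h) = 1/(2π·0.143·2930) = 3.799×10^-4 m·K/W
  R'_stainless steel = ln(0.172/0.143)/(2πk) = 0.1846/(2π·14.9) = 0.001972 m·K/W
  R'_aerogel blanket = ln(0.216/0.172)/(2πk) = 0.2278/(2π·0.0143) = 2.535 m·K/W
  R'_cellular glass = ln(0.352/0.216)/(2πk) = 0.4884/(2π·0.0631) = 1.232 m·K/W
ΣR = 3.799×10^-4 + 0.001972 + 2.535 + 1.232 = 3.769 m·K/W
Q' = ΔT/ΣR = (118 °C − 9.55 °C)/3.769 = 28.77 W/m
From the inner boundary to the aerogel blanket/cellular glass interface, ΣR_partial = 2.537 m·K/W.
T_interface = T_in − Q'·ΣR_partial = 118 °C − (28.77)(2.537) = 45.0 °C

T = 45.0 °C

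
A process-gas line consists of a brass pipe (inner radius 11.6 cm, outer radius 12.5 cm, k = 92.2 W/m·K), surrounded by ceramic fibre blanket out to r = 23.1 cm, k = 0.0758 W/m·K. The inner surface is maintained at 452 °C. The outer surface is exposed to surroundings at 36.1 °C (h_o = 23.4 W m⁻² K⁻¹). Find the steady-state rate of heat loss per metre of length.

Treat each layer as a resistance in series:
  R'_brass = ln(0.125/0.116)/(2πk) = 0.07472/(2π·92.2) = 1.290×10^-4 m·K/W
  R'_ceramic fibre blanket = ln(0.231/0.125)/(2πk) = 0.6141/(2π·0.0758) = 1.289 m·K/W
  R'_conv,out = 1/(2πr h) = 1/(2π·0.231·23.4) = 0.02944 m·K/W
ΣR = 1.290×10^-4 + 1.289 + 0.02944 = 1.319 m·K/W
Q' = ΔT/ΣR = (452 °C − 36.1 °C)/1.319 = 315 W/m

Q' = 315 W/m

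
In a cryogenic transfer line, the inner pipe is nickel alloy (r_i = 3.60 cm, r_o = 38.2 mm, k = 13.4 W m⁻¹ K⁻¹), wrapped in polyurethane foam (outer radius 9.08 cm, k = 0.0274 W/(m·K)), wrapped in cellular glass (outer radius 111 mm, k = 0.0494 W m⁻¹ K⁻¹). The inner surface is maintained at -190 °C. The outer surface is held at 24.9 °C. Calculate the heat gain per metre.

Q' = 37.9 W/m

Resistance network (inner→outer):
  R'_nickel alloy = ln(0.0382/0.0360)/(2πk) = 0.05932/(2π·13.4) = 7.045×10^-4 m·K/W
  R'_polyurethane foam = ln(0.0908/0.0382)/(2πk) = 0.8658/(2π·0.0274) = 5.029 m·K/W
  R'_cellular glass = ln(0.111/0.0908)/(2πk) = 0.2009/(2π·0.0494) = 0.6472 m·K/W
ΣR = 7.045×10^-4 + 5.029 + 0.6472 = 5.677 m·K/W
Q' = ΔT/ΣR = (-190 °C − 24.9 °C)/5.677 = -37.9 W/m
(Negative Q' ⇒ heat flows inward; heat gain = 37.9 W/m.)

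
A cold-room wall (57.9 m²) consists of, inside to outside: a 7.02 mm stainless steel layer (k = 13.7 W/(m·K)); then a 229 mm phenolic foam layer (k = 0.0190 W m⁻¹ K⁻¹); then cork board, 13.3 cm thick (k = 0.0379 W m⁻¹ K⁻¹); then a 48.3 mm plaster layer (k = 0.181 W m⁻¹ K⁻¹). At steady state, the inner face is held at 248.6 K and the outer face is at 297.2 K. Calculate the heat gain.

Q = 178 W

Resistance network (inner→outer):
  R_stainless steel = L/(kA) = 0.00702/(13.7·57.9) = 8.850×10^-6 K/W
  R_phenolic foam = L/(kA) = 0.229/(0.0190·57.9) = 0.2082 K/W
  R_cork board = L/(kA) = 0.133/(0.0379·57.9) = 0.06061 K/W
  R_plaster = L/(kA) = 0.0483/(0.181·57.9) = 0.004609 K/W
ΣR = 8.850×10^-6 + 0.2082 + 0.06061 + 0.004609 = 0.2734 K/W
Q = ΔT/ΣR = (248.6 K − 297.2 K)/0.2734 = -178 W
(Negative Q ⇒ heat flows inward; heat gain = 178 W.)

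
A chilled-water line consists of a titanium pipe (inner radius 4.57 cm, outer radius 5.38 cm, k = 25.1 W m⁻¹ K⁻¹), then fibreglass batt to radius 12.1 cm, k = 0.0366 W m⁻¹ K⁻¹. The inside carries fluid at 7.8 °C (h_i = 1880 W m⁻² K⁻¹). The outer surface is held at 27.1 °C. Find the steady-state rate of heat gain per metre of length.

Q' = 5.47 W/m

Series thermal resistances, inner to outer:
  R'_conv,in = 1/(2πr h) = 1/(2π·0.0457·1880) = 0.001852 m·K/W
  R'_titanium = ln(0.0538/0.0457)/(2πk) = 0.1632/(2π·25.1) = 0.001035 m·K/W
  R'_fibreglass batt = ln(0.121/0.0538)/(2πk) = 0.8105/(2π·0.0366) = 3.525 m·K/W
ΣR = 0.001852 + 0.001035 + 3.525 = 3.528 m·K/W
Q' = ΔT/ΣR = (7.8 °C − 27.1 °C)/3.528 = -5.47 W/m
(Negative Q' ⇒ heat flows inward; heat gain = 5.47 W/m.)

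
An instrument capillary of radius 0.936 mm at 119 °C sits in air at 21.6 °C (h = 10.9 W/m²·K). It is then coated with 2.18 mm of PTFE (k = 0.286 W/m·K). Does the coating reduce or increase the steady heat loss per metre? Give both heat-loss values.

increases: 6.24 → 18.2 W/m

Critical radius for a cylinder: r_cr = k/h = 0.0262 m = 2.62 cm.
Outer radius after coating: r₂ = 9.36×10^-4 + 0.00218 = 0.003116 m.
Since r₁ < r_cr and r₂ ≤ r_cr, the coating moves toward the maximum at r_cr — heat loss rises.
Bare: R = 1/(2πr₁h) = 15.60 m·K/W; Q = 97.4/15.60 = 6.24 W/m.
Coated: R = R_cond + R_conv = 5.355 m·K/W; Q = 97.4/5.355 = 18.2 W/m.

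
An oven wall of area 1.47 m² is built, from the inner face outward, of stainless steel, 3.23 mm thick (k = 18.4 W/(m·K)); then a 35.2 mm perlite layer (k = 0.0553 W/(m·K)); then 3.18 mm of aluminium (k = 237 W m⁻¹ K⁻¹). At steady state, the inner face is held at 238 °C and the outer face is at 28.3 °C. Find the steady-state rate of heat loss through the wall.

Treat each layer as a resistance in series:
  R_stainless steel = L/(kA) = 0.00323/(18.4·1.47) = 1.194×10^-4 K/W
  R_perlite = L/(kA) = 0.0352/(0.0553·1.47) = 0.4330 K/W
  R_aluminium = L/(kA) = 0.00318/(237·1.47) = 9.128×10^-6 K/W
ΣR = 1.194×10^-4 + 0.4330 + 9.128×10^-6 = 0.4331 K/W
Q = ΔT/ΣR = (238 °C − 28.3 °C)/0.4331 = 484 W

Q = 484 W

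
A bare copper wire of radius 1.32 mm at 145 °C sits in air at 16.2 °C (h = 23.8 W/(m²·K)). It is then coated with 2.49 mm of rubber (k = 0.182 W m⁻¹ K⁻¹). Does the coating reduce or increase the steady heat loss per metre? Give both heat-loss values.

increases: 25.4 → 48.0 W/m

Critical radius for a cylinder: r_cr = k/h = 0.00765 m = 0.765 cm.
Outer radius after coating: r₂ = 0.00132 + 0.00249 = 0.00381 m.
Since r₁ < r_cr and r₂ ≤ r_cr, the coating moves toward the maximum at r_cr — heat loss rises.
Bare: R = 1/(2πr₁h) = 5.066 m·K/W; Q = 128.8/5.066 = 25.4 W/m.
Coated: R = R_cond + R_conv = 2.682 m·K/W; Q = 128.8/2.682 = 48.0 W/m.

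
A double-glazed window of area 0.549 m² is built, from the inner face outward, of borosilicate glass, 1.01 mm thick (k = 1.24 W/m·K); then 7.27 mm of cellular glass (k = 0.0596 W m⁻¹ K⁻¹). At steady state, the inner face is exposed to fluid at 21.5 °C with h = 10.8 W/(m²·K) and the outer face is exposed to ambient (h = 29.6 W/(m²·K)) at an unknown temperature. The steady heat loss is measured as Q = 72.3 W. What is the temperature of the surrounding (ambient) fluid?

Sum the resistances:
  R_conv,in = 1/(hA) = 1/(10.8·0.549) = 0.1687 K/W
  R_borosilicate glass = L/(kA) = 0.00101/(1.24·0.549) = 0.001484 K/W
  R_cellular glass = L/(kA) = 0.00727/(0.0596·0.549) = 0.2222 K/W
  R_conv,out = 1/(hA) = 1/(29.6·0.549) = 0.06154 K/W
ΣR = 0.4539 K/W
ΔT = Q·ΣR = 72.3 × 0.4539 = 32.82 K
Heat flows outward, so T_out = T_in − ΔT = 21.5 − 32.82 = -11.3 °C

T_out = -11.3 °C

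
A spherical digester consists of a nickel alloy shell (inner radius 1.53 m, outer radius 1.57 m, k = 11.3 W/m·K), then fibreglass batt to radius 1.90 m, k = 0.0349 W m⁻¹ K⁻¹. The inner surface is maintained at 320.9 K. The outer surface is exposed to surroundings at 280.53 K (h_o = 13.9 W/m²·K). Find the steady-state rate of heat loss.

Q = 159 W

Series thermal resistances, inner to outer:
  R_nickel alloy = (1/1.53 − 1/1.57)/(4πk) = 0.01665/(4π·11.3) = 1.173×10^-4 K/W
  R_fibreglass batt = (1/1.57 − 1/1.90)/(4πk) = 0.1106/(4π·0.0349) = 0.2522 K/W
  R_conv,out = 1/(4πr²h) = 1/(4π·1.90²·13.9) = 0.001586 K/W
ΣR = 1.173×10^-4 + 0.2522 + 0.001586 = 0.2539 K/W
Q = ΔT/ΣR = (320.9 K − 280.53 K)/0.2539 = 159 W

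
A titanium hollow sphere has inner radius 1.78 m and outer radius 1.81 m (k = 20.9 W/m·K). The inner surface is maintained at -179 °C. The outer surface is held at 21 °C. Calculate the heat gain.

Q = 4πk·ΔT/(1/r₁ − 1/r₂) = 4π × 20.9 × 200 / (1/1.78 − 1/1.81) = 5.64×10^6 W

Q = 5640 kW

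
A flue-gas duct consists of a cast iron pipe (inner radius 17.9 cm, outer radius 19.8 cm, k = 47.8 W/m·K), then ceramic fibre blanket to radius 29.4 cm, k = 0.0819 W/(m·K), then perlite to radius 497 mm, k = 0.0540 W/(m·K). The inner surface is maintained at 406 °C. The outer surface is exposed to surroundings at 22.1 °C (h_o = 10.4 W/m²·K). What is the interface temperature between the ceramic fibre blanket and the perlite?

Resistance network (inner→outer):
  R'_cast iron = ln(0.198/0.179)/(2πk) = 0.1009/(2π·47.8) = 3.359×10^-4 m·K/W
  R'_ceramic fibre blanket = ln(0.294/0.198)/(2πk) = 0.3953/(2π·0.0819) = 0.7682 m·K/W
  R'_perlite = ln(0.497/0.294)/(2πk) = 0.5250/(2π·0.0540) = 1.547 m·K/W
  R'_conv,out = 1/(2πr h) = 1/(2π·0.497·10.4) = 0.03079 m·K/W
ΣR = 3.359×10^-4 + 0.7682 + 1.547 + 0.03079 = 2.346 m·K/W
Q' = ΔT/ΣR = (406 °C − 22.1 °C)/2.346 = 163.6 W/m
From the inner boundary to the ceramic fibre blanket/perlite interface, ΣR_partial = 0.7685 m·K/W.
T_interface = T_in − Q'·ΣR_partial = 406 °C − (163.6)(0.7685) = 280 °C

T = 280 °C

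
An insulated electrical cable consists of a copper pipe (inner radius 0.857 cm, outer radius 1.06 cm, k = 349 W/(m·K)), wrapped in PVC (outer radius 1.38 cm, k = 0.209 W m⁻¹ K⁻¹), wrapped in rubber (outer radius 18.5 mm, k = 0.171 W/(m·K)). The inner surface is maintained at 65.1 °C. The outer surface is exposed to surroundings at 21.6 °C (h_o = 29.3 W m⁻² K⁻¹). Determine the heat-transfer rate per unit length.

Q' = 56.7 W/m

Resistance network (inner→outer):
  R'_copper = ln(0.0106/0.00857)/(2πk) = 0.2126/(2π·349) = 9.695×10^-5 m·K/W
  R'_PVC = ln(0.0138/0.0106)/(2πk) = 0.2638/(2π·0.209) = 0.2009 m·K/W
  R'_rubber = ln(0.0185/0.0138)/(2πk) = 0.2931/(2π·0.171) = 0.2728 m·K/W
  R'_conv,out = 1/(2πr h) = 1/(2π·0.0185·29.3) = 0.2936 m·K/W
ΣR = 9.695×10^-5 + 0.2009 + 0.2728 + 0.2936 = 0.7674 m·K/W
Q' = ΔT/ΣR = (65.1 °C − 21.6 °C)/0.7674 = 56.7 W/m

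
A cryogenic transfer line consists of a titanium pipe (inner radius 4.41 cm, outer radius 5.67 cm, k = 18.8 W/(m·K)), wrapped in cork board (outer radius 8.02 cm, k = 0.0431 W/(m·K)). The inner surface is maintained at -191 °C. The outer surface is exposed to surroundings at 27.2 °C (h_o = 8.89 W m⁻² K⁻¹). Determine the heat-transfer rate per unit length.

Q' = 145 W/m

Series thermal resistances, inner to outer:
  R'_titanium = ln(0.0567/0.0441)/(2πk) = 0.2513/(2π·18.8) = 0.002128 m·K/W
  R'_cork board = ln(0.0802/0.0567)/(2πk) = 0.3467/(2π·0.0431) = 1.280 m·K/W
  R'_conv,out = 1/(2πr h) = 1/(2π·0.0802·8.89) = 0.2232 m·K/W
ΣR = 0.002128 + 1.280 + 0.2232 = 1.505 m·K/W
Q' = ΔT/ΣR = (-191 °C − 27.2 °C)/1.505 = -145 W/m
(Negative Q' ⇒ heat flows inward; heat gain = 145 W/m.)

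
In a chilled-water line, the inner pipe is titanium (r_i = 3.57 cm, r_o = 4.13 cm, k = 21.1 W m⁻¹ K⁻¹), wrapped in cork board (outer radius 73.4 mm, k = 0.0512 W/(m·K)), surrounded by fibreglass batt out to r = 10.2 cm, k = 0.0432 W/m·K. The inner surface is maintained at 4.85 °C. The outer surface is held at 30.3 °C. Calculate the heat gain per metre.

Resistance network (inner→outer):
  R'_titanium = ln(0.0413/0.0357)/(2πk) = 0.1457/(2π·21.1) = 0.001099 m·K/W
  R'_cork board = ln(0.0734/0.0413)/(2πk) = 0.5751/(2π·0.0512) = 1.788 m·K/W
  R'_fibreglass batt = ln(0.102/0.0734)/(2πk) = 0.3290/(2π·0.0432) = 1.212 m·K/W
ΣR = 0.001099 + 1.788 + 1.212 = 3.001 m·K/W
Q' = ΔT/ΣR = (4.85 °C − 30.3 °C)/3.001 = -8.48 W/m
(Negative Q' ⇒ heat flows inward; heat gain = 8.48 W/m.)

Q' = 8.48 W/m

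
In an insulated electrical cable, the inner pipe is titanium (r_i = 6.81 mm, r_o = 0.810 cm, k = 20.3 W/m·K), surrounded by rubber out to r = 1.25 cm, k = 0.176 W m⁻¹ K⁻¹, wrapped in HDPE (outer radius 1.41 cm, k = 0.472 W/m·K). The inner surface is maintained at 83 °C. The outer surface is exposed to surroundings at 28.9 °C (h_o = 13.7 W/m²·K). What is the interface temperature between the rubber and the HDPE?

Resistance network (inner→outer):
  R'_titanium = ln(0.00810/0.00681)/(2πk) = 0.1735/(2π·20.3) = 0.001360 m·K/W
  R'_rubber = ln(0.0125/0.00810)/(2πk) = 0.4339/(2π·0.176) = 0.3923 m·K/W
  R'_HDPE = ln(0.0141/0.0125)/(2πk) = 0.1204/(2π·0.472) = 0.04061 m·K/W
  R'_conv,out = 1/(2πr h) = 1/(2π·0.0141·13.7) = 0.8239 m·K/W
ΣR = 0.001360 + 0.3923 + 0.04061 + 0.8239 = 1.258 m·K/W
Q' = ΔT/ΣR = (83 °C − 28.9 °C)/1.258 = 43.00 W/m
From the inner boundary to the rubber/HDPE interface, ΣR_partial = 0.3937 m·K/W.
T_interface = T_in − Q'·ΣR_partial = 83 °C − (43.00)(0.3937) = 66.1 °C

T = 66.1 °C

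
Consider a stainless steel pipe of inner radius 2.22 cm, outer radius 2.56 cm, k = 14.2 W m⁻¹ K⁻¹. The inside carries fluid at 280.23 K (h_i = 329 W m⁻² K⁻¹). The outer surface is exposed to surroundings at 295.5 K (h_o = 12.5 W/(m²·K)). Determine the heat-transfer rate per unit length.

Q' = 29.3 W/m

Resistance network (inner→outer):
  R'_conv,in = 1/(2πr h) = 1/(2π·0.0222·329) = 0.02179 m·K/W
  R'_stainless steel = ln(0.0256/0.0222)/(2πk) = 0.1425/(2π·14.2) = 0.001597 m·K/W
  R'_conv,out = 1/(2πr h) = 1/(2π·0.0256·12.5) = 0.4974 m·K/W
ΣR = 0.02179 + 0.001597 + 0.4974 = 0.5208 m·K/W
Q' = ΔT/ΣR = (280.23 K − 295.5 K)/0.5208 = -29.3 W/m
(Negative Q' ⇒ heat flows inward; heat gain = 29.3 W/m.)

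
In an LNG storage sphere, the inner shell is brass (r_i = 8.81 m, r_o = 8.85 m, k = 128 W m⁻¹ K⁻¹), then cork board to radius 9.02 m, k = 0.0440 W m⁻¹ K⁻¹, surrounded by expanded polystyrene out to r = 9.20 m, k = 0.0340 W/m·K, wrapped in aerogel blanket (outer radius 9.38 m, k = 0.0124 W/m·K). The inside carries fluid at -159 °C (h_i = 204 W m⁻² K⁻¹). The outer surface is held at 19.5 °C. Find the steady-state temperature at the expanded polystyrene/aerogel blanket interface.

T = -87.6 °C

Treat each layer as a resistance in series:
  R_conv,in = 1/(4πr²h) = 1/(4π·8.81²·204) = 5.026×10^-6 K/W
  R_brass = (1/8.81 − 1/8.85)/(4πk) = 5.130×10^-4/(4π·128) = 3.189×10^-7 K/W
  R_cork board = (1/8.85 − 1/9.02)/(4πk) = 0.002130/(4π·0.0440) = 0.003852 K/W
  R_expanded polystyrene = (1/9.02 − 1/9.20)/(4πk) = 0.002169/(4π·0.0340) = 0.005077 K/W
  R_aerogel blanket = (1/9.20 − 1/9.38)/(4πk) = 0.002086/(4π·0.0124) = 0.01339 K/W
ΣR = 5.026×10^-6 + 3.189×10^-7 + 0.003852 + 0.005077 + 0.01339 = 0.02232 K/W
Q = ΔT/ΣR = (-159 °C − 19.5 °C)/0.02232 = -7997 W
From the inner boundary to the expanded polystyrene/aerogel blanket interface, ΣR_partial = 0.008934 K/W.
T_interface = T_in − Q·ΣR_partial = -159 °C − (-7997)(0.008934) = -87.6 °C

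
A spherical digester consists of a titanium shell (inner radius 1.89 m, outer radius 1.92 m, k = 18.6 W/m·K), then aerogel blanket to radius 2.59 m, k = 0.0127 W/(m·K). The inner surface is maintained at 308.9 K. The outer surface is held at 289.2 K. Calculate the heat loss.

Resistance network (inner→outer):
  R_titanium = (1/1.89 − 1/1.92)/(4πk) = 0.008267/(4π·18.6) = 3.537×10^-5 K/W
  R_aerogel blanket = (1/1.92 − 1/2.59)/(4πk) = 0.1347/(4π·0.0127) = 0.8442 K/W
ΣR = 3.537×10^-5 + 0.8442 = 0.8442 K/W
Q = ΔT/ΣR = (308.9 K − 289.2 K)/0.8442 = 23.3 W

Q = 23.3 W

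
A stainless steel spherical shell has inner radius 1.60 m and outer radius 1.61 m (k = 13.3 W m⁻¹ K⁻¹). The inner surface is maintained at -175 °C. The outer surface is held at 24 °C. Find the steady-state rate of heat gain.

Q = 8.57×10^6 W

Q = 4πk·ΔT/(1/r₁ − 1/r₂) = 4π × 13.3 × 199 / (1/1.60 − 1/1.61) = 8.57×10^6 W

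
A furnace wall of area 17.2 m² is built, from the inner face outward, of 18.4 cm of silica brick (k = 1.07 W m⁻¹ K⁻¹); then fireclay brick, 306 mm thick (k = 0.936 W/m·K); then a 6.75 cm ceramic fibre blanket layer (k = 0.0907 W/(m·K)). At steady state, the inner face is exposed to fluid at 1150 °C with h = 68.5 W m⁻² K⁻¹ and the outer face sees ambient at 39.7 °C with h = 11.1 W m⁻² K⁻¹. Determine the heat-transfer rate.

Q = 14200 W

Treat each layer as a resistance in series:
  R_conv,in = 1/(hA) = 1/(68.5·17.2) = 8.488×10^-4 K/W
  R_silica brick = L/(kA) = 0.184/(1.07·17.2) = 0.009998 K/W
  R_fireclay brick = L/(kA) = 0.306/(0.936·17.2) = 0.01901 K/W
  R_ceramic fibre blanket = L/(kA) = 0.0675/(0.0907·17.2) = 0.04327 K/W
  R_conv,out = 1/(hA) = 1/(11.1·17.2) = 0.005238 K/W
ΣR = 8.488×10^-4 + 0.009998 + 0.01901 + 0.04327 + 0.005238 = 0.07836 K/W
Q = ΔT/ΣR = (1150 °C − 39.7 °C)/0.07836 = 14200 W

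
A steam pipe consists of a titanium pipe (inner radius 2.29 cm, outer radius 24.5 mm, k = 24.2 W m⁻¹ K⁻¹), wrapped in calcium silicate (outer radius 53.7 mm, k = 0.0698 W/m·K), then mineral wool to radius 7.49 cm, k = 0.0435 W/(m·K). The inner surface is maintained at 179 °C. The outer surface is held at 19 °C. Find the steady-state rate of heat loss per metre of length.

Series thermal resistances, inner to outer:
  R'_titanium = ln(0.0245/0.0229)/(2πk) = 0.06754/(2π·24.2) = 4.442×10^-4 m·K/W
  R'_calcium silicate = ln(0.0537/0.0245)/(2πk) = 0.7847/(2π·0.0698) = 1.789 m·K/W
  R'_mineral wool = ln(0.0749/0.0537)/(2πk) = 0.3327/(2π·0.0435) = 1.217 m·K/W
ΣR = 4.442×10^-4 + 1.789 + 1.217 = 3.006 m·K/W
Q' = ΔT/ΣR = (179 °C − 19 °C)/3.006 = 53.2 W/m

Q' = 53.2 W/m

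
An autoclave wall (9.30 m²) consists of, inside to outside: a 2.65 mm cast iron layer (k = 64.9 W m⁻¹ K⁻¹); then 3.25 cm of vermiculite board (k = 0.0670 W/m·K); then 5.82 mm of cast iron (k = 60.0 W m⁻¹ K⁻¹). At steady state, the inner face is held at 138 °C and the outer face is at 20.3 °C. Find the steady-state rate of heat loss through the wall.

Treat each layer as a resistance in series:
  R_cast iron = L/(kA) = 0.00265/(64.9·9.30) = 4.391×10^-6 K/W
  R_vermiculite board = L/(kA) = 0.0325/(0.0670·9.30) = 0.05216 K/W
  R_cast iron = L/(kA) = 0.00582/(60.0·9.30) = 1.043×10^-5 K/W
ΣR = 4.391×10^-6 + 0.05216 + 1.043×10^-5 = 0.05217 K/W
Q = ΔT/ΣR = (138 °C − 20.3 °C)/0.05217 = 2260 W

Q = 2.26 kW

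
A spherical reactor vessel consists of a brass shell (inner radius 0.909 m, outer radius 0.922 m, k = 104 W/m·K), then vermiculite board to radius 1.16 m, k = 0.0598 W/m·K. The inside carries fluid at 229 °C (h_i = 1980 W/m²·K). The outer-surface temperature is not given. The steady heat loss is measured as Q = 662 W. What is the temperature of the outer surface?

Sum the resistances:
  R_conv,in = 1/(4πr²h) = 1/(4π·0.909²·1980) = 4.864×10^-5 K/W
  R_brass = (1/0.909 − 1/0.922)/(4πk) = 0.01551/(4π·104) = 1.187×10^-5 K/W
  R_vermiculite board = (1/0.922 − 1/1.16)/(4πk) = 0.2225/(4π·0.0598) = 0.2961 K/W
ΣR = 0.2962 K/W
ΔT = Q·ΣR = 662 × 0.2962 = 196.1 K
Heat flows outward, so T_out = T_in − ΔT = 229 − 196.1 = 32.9 °C

T_out = 32.9 °C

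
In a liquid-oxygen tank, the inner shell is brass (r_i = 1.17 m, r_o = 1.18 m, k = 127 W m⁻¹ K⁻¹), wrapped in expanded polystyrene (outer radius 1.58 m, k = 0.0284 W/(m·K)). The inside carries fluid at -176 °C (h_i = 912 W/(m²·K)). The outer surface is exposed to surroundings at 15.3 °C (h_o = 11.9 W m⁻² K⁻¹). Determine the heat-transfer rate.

Q = 317 W

Resistance network (inner→outer):
  R_conv,in = 1/(4πr²h) = 1/(4π·1.17²·912) = 6.374×10^-5 K/W
  R_brass = (1/1.17 − 1/1.18)/(4πk) = 0.007243/(4π·127) = 4.539×10^-6 K/W
  R_expanded polystyrene = (1/1.18 − 1/1.58)/(4πk) = 0.2145/(4π·0.0284) = 0.6012 K/W
  R_conv,out = 1/(4πr²h) = 1/(4π·1.58²·11.9) = 0.002679 K/W
ΣR = 6.374×10^-5 + 4.539×10^-6 + 0.6012 + 0.002679 = 0.6039 K/W
Q = ΔT/ΣR = (-176 °C − 15.3 °C)/0.6039 = -317 W
(Negative Q ⇒ heat flows inward; heat gain = 317 W.)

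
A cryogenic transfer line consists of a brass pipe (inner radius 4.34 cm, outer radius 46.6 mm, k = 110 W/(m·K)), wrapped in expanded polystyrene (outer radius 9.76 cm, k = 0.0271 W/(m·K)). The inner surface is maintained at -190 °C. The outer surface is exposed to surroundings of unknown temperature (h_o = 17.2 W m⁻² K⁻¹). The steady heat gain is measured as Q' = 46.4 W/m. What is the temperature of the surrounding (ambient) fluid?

T_out = 15.9 °C

Series resistances:
  R'_brass = ln(0.0466/0.0434)/(2πk) = 0.07114/(2π·110) = 1.029×10^-4 m·K/W
  R'_expanded polystyrene = ln(0.0976/0.0466)/(2πk) = 0.7393/(2π·0.0271) = 4.342 m·K/W
  R'_conv,out = 1/(2πr h) = 1/(2π·0.0976·17.2) = 0.09481 m·K/W
ΣR = 4.437 m·K/W
ΔT = Q'·ΣR = 46.4 × 4.437 = 205.9 K
Heat flows inward, so T_out = T_in + ΔT = -190 + 205.9 = 15.9 °C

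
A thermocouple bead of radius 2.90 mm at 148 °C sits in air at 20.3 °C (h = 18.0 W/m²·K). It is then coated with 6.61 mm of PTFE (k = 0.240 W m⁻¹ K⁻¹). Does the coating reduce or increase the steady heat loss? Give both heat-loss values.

increases: 0.243 → 0.995 W

Critical radius for a sphere: r_cr = 2k/h = 0.0267 m = 2.67 cm.
Outer radius after coating: r₂ = 0.00290 + 0.00661 = 0.00951 m.
Since r₁ < r_cr and r₂ ≤ r_cr, the coating moves toward the maximum at r_cr — heat loss rises.
Bare: R = 1/(4πr₁²h) = 525.7 K/W; Q = 127.7/525.7 = 0.243 W.
Coated: R = R_cond + R_conv = 128.4 K/W; Q = 127.7/128.4 = 0.995 W.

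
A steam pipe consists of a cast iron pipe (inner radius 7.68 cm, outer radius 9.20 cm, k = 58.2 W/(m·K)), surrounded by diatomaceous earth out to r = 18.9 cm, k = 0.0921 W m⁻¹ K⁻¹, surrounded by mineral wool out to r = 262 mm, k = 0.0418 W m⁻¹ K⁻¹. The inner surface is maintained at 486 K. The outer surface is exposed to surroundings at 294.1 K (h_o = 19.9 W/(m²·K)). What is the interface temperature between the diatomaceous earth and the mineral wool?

T = 391 K

Treat each layer as a resistance in series:
  R'_cast iron = ln(0.0920/0.0768)/(2πk) = 0.1806/(2π·58.2) = 4.938×10^-4 m·K/W
  R'_diatomaceous earth = ln(0.189/0.0920)/(2πk) = 0.7200/(2π·0.0921) = 1.244 m·K/W
  R'_mineral wool = ln(0.262/0.189)/(2πk) = 0.3266/(2π·0.0418) = 1.244 m·K/W
  R'_conv,out = 1/(2πr h) = 1/(2π·0.262·19.9) = 0.03053 m·K/W
ΣR = 4.938×10^-4 + 1.244 + 1.244 + 0.03053 = 2.519 m·K/W
Q' = ΔT/ΣR = (486 K − 294.1 K)/2.519 = 76.18 W/m
From the inner boundary to the diatomaceous earth/mineral wool interface, ΣR_partial = 1.244 m·K/W.
T_interface = T_in − Q'·ΣR_partial = 486 K − (76.18)(1.244) = 391 K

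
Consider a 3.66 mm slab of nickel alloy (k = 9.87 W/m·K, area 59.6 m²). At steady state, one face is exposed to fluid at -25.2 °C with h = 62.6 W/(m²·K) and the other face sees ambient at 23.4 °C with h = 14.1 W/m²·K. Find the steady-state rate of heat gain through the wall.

Treat each layer as a resistance in series:
  R_conv,in = 1/(hA) = 1/(62.6·59.6) = 2.680×10^-4 K/W
  R_nickel alloy = L/(kA) = 0.00366/(9.87·59.6) = 6.222×10^-6 K/W
  R_conv,out = 1/(hA) = 1/(14.1·59.6) = 0.001190 K/W
ΣR = 2.680×10^-4 + 6.222×10^-6 + 0.001190 = 0.001464 K/W
Q = ΔT/ΣR = (-25.2 °C − 23.4 °C)/0.001464 = -33200 W
(Negative Q ⇒ heat flows inward; heat gain = 33200 W.)

Q = 33.2 kW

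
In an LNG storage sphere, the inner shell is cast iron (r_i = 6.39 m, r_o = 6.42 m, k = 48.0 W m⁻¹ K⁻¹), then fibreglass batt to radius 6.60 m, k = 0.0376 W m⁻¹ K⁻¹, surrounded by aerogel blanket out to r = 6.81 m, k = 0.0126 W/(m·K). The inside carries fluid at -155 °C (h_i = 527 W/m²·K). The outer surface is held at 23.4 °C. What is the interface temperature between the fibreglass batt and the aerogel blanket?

T = -113 °C

Treat each layer as a resistance in series:
  R_conv,in = 1/(4πr²h) = 1/(4π·6.39²·527) = 3.698×10^-6 K/W
  R_cast iron = (1/6.39 − 1/6.42)/(4πk) = 7.313×10^-4/(4π·48.0) = 1.212×10^-6 K/W
  R_fibreglass batt = (1/6.42 − 1/6.60)/(4πk) = 0.004248/(4π·0.0376) = 0.008991 K/W
  R_aerogel blanket = (1/6.60 − 1/6.81)/(4πk) = 0.004672/(4π·0.0126) = 0.02951 K/W
ΣR = 3.698×10^-6 + 1.212×10^-6 + 0.008991 + 0.02951 = 0.03851 K/W
Q = ΔT/ΣR = (-155 °C − 23.4 °C)/0.03851 = -4633 W
From the inner boundary to the fibreglass batt/aerogel blanket interface, ΣR_partial = 0.008996 K/W.
T_interface = T_in − Q·ΣR_partial = -155 °C − (-4633)(0.008996) = -113 °C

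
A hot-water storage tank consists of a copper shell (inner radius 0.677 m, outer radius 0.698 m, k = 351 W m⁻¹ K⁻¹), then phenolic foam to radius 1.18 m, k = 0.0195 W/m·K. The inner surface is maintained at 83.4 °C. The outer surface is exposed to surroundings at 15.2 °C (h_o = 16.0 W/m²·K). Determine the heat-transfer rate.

Series thermal resistances, inner to outer:
  R_copper = (1/0.677 − 1/0.698)/(4πk) = 0.04444/(4π·351) = 1.008×10^-5 K/W
  R_phenolic foam = (1/0.698 − 1/1.18)/(4πk) = 0.5852/(4π·0.0195) = 2.388 K/W
  R_conv,out = 1/(4πr²h) = 1/(4π·1.18²·16.0) = 0.003572 K/W
ΣR = 1.008×10^-5 + 2.388 + 0.003572 = 2.392 K/W
Q = ΔT/ΣR = (83.4 °C − 15.2 °C)/2.392 = 28.5 W

Q = 28.5 W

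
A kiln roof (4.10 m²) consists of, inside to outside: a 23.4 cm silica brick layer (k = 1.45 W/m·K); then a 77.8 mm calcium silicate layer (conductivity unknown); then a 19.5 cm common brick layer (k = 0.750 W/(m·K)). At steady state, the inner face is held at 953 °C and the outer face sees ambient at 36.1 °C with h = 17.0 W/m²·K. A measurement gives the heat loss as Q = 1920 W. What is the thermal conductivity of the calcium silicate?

ΣR = ΔT/Q = |953 − 36.1|/1920 = 0.4776 K/W
Known resistances:
  R_silica brick = L/(kA) = 0.234/(1.45·4.10) = 0.03936 K/W
  R_common brick = L/(kA) = 0.195/(0.750·4.10) = 0.06341 K/W
  R_conv,out = 1/(hA) = 1/(17.0·4.10) = 0.01435 K/W
R_calcium silicate = ΣR − ΣR_known = 0.4776 − 0.1171 = 0.3605 K/W
L/(kA) = 0.3605 ⇒ k = 0.0778/(0.3605·4.10) = 0.0526 W/m·K

k = 0.0526 W/m·K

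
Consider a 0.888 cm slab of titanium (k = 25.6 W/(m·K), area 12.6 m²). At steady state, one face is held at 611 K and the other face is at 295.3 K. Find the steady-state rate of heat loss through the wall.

Q = 11500 kW

Q = kA·ΔT/L = 25.6 × 12.6 × |611 K − 295.3 K| / 0.00888 = 1.15×10^7 W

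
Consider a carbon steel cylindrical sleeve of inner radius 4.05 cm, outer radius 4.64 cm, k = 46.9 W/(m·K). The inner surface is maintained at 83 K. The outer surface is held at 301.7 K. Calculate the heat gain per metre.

Q' = 474 kW/m

Q' = 2πk·ΔT/ln(r₂/r₁) = 2π × 46.9 × 218.7 / ln(0.0464/0.0405) = 4.74×10^5 W/m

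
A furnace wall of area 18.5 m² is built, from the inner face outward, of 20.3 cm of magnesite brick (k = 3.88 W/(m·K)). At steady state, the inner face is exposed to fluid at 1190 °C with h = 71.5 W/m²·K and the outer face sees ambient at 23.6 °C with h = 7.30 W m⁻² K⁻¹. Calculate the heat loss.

Q = 1.06×10^5 W

Treat each layer as a resistance in series:
  R_conv,in = 1/(hA) = 1/(71.5·18.5) = 7.560×10^-4 K/W
  R_magnesite brick = L/(kA) = 0.203/(3.88·18.5) = 0.002828 K/W
  R_conv,out = 1/(hA) = 1/(7.30·18.5) = 0.007405 K/W
ΣR = 7.560×10^-4 + 0.002828 + 0.007405 = 0.01099 K/W
Q = ΔT/ΣR = (1190 °C − 23.6 °C)/0.01099 = 1.06×10^5 W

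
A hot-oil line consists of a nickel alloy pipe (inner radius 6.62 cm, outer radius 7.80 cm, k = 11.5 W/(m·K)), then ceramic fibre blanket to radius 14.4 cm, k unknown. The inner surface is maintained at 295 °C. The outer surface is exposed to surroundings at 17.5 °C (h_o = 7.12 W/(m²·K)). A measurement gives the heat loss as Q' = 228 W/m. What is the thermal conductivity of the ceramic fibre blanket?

k = 0.0921 W/m·K

ΣR = ΔT/Q' = |295 − 17.5|/228 = 1.217 m·K/W
Known resistances:
  R'_nickel alloy = ln(0.0780/0.0662)/(2πk) = 0.1640/(2π·11.5) = 0.002270 m·K/W
  R'_conv,out = 1/(2πr h) = 1/(2π·0.144·7.12) = 0.1552 m·K/W
R_ceramic fibre blanket = ΣR − ΣR_known = 1.217 − 0.1575 = 1.060 m·K/W
ln(r₂/r₁)/(2πk) = 1.060 ⇒ k = 0.6131/(2π·1.060) = 0.0921 W/m·K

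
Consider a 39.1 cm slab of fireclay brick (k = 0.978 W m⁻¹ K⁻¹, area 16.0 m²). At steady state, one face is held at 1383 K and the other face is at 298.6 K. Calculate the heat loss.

Q = 43400 W

Q = kA·ΔT/L = 0.978 × 16.0 × |1383 K − 298.6 K| / 0.391 = 43400 W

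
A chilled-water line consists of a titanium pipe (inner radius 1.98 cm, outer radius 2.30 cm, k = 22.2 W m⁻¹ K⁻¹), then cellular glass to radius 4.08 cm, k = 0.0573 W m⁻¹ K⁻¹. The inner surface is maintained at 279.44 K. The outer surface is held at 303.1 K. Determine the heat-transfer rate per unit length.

Q' = 14.9 W/m

Resistance network (inner→outer):
  R'_titanium = ln(0.0230/0.0198)/(2πk) = 0.1498/(2π·22.2) = 0.001074 m·K/W
  R'_cellular glass = ln(0.0408/0.0230)/(2πk) = 0.5732/(2π·0.0573) = 1.592 m·K/W
ΣR = 0.001074 + 1.592 = 1.593 m·K/W
Q' = ΔT/ΣR = (279.44 K − 303.1 K)/1.593 = -14.9 W/m
(Negative Q' ⇒ heat flows inward; heat gain = 14.9 W/m.)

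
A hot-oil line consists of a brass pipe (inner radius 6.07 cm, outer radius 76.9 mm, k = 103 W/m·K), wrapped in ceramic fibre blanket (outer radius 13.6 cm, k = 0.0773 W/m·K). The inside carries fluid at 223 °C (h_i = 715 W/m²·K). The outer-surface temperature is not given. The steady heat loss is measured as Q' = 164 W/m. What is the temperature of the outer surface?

T_out = 29.8 °C

Series resistances:
  R'_conv,in = 1/(2πr h) = 1/(2π·0.0607·715) = 0.003667 m·K/W
  R'_brass = ln(0.0769/0.0607)/(2πk) = 0.2366/(2π·103) = 3.655×10^-4 m·K/W
  R'_ceramic fibre blanket = ln(0.136/0.0769)/(2πk) = 0.5701/(2π·0.0773) = 1.174 m·K/W
ΣR = 1.178 m·K/W
ΔT = Q'·ΣR = 164 × 1.178 = 193.2 K
Heat flows outward, so T_out = T_in − ΔT = 223 − 193.2 = 29.8 °C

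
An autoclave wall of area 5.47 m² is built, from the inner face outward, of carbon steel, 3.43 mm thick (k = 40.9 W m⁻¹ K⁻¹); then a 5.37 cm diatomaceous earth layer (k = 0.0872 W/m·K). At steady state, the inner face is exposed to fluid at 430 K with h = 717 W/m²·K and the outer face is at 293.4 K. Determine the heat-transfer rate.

Treat each layer as a resistance in series:
  R_conv,in = 1/(hA) = 1/(717·5.47) = 2.550×10^-4 K/W
  R_carbon steel = L/(kA) = 0.00343/(40.9·5.47) = 1.533×10^-5 K/W
  R_diatomaceous earth = L/(kA) = 0.0537/(0.0872·5.47) = 0.1126 K/W
ΣR = 2.550×10^-4 + 1.533×10^-5 + 0.1126 = 0.1129 K/W
Q = ΔT/ΣR = (430 K − 293.4 K)/0.1129 = 1210 W

Q = 1210 W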